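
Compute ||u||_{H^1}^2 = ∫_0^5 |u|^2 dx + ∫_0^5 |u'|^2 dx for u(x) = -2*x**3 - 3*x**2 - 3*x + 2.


||u||_{H^1}^2 = 1785985/14

The H^1 norm (squared) on an interval (0, L) is
  ||u||_{H^1}^2 = ∫_0^L u(x)^2 dx + ∫_0^L u'(x)^2 dx.
Compute u'(x) = -6*x**2 - 6*x - 3.
Then u(x)^2 = 4*x**6 + 12*x**5 + 21*x**4 + 10*x**3 - 3*x**2 - 12*x + 4 and u'(x)^2 = 36*x**4 + 72*x**3 + 72*x**2 + 36*x + 9.
Integrate each monomial from 0 to 5 using ∫_0^5 c·x^n dx = c·5^(n+1)/(n+1):
  ∫_0^5 u(x)^2 dx = ∫_0^5 (4*x^6 + 12*x^5 + 21*x^4 + 10*x^3 - 3*x^2 - 12*x + 4) dx. Term by term:
    ∫_0^5 4*x^6 dx = 312500/7;  ∫_0^5 12*x^5 dx = 31250;  ∫_0^5 21*x^4 dx = 13125;
    ∫_0^5 10*x^3 dx = 3125/2;  ∫_0^5 -3*x^2 dx = -125;  ∫_0^5 -12*x dx = -150;
    ∫_0^5 4 dx = 20.
  Sum: 312500/7 + 31250 + 13125 + 3125/2 − 125 − 150 + 20 = 1264555/14.
  ∫_0^5 u'(x)^2 dx = ∫_0^5 (36*x^4 + 72*x^3 + 72*x^2 + 36*x + 9) dx. Term by term:
    ∫_0^5 36*x^4 dx = 22500;  ∫_0^5 72*x^3 dx = 11250;  ∫_0^5 72*x^2 dx = 3000;
    ∫_0^5 36*x dx = 450;  ∫_0^5 9 dx = 45.
  Sum: 22500 + 11250 + 3000 + 450 + 45 = 37245.
Adding: ||u||_{H^1}^2 = 1264555/14 + 37245 = 1785985/14.


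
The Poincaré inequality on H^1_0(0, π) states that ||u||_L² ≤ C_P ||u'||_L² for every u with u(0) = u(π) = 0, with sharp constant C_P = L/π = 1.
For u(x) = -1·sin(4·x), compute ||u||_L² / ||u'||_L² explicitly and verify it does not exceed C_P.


||u||_L² / ||u'||_L² = 1/4 < C_P = 1.

u(x) = -1·sin(4·x), so u'(x) = -4*cos(4*x).
Writing u(x) = A·sin(kπx/L) with A = -1 and k = 4, use ∫_0^L sin²(kπx/L) dx = L/2 and ∫_0^L cos²(kπx/L) dx = L/2.
u² = 1·sin²(4·x) and (u')² = 16·cos²(4·x), and each of sin², cos² integrates to L/2 = π/2 over (0, π).
∫_0^π u² dx = π/2, so ||u||_L² = sqrt(2)*sqrt(π)/2.
∫_0^π (u')² dx = 8*π, so ||u'||_L² = 2*sqrt(2)*sqrt(π).
Ratio ||u||_L² / ||u'||_L² = 1/4.
Sharp Poincaré constant on H^1_0(0, π) is C_P = L/π = 1, achieved by sin(x).
This is the k = 4 harmonic; the ratio L/(kπ) is strictly less than C_P = L/π, consistent with the sharp inequality ||u||_L² ≤ C_P ||u'||_L².


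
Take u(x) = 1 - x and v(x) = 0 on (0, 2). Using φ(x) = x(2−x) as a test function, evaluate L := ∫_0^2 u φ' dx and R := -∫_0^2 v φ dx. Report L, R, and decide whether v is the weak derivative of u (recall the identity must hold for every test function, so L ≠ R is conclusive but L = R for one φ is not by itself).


LHS = 4/3, RHS = 0. No, v is not the weak derivative of u.

u(x) = 1 - x, classical derivative u'(x) = -1.
φ(x) = x(2−x), so φ'(x) = 2 - 2*x.
Note φ(0) = φ(2) = 0, so the boundary term u·φ vanishes.
LHS = ∫_0^2 u(x) φ'(x) dx = ∫_0^2 (2*x^2 - 4*x + 2) dx. Term by term:
  ∫_0^2 2*x^2 dx = 16/3;  ∫_0^2 -4*x dx = -8;  ∫_0^2 2 dx = 4.
Sum: 16/3 − 8 + 4 = 4/3.
So LHS = 4/3.
∫_0^2 v(x) φ(x) dx = ∫_0^2 (0) dx. Term by term:
  ∫_0^2 0 dx = 0.
So RHS = -∫_0^2 v(x) φ(x) dx = 0.
LHS − RHS = 4/3 ≠ 0, so the identity fails.
(For a valid weak derivative the identity must hold for EVERY test function, in particular this one. The failure shows v is NOT the weak derivative of u.)
Correct weak derivative would be u'(x) = -1.


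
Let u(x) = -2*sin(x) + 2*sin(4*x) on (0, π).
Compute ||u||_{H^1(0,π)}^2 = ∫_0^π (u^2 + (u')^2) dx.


||u||_{H^1(0,π)}^2 = 38*π

u'(x) = -2*cos(x) + 8*cos(4*x).
Expand u² and (u')² and integrate term by term on (0, π), using: for integers n ≥ 1, ∫_0^π sin²(nx) dx = ∫_0^π cos²(nx) dx = π/2; for n ≠ n', ∫_0^π sin(nx)sin(n'x) dx = ∫_0^π cos(nx)cos(n'x) dx = 0; and by product-to-sum, ∫_0^π sin(nx)cos(n'x) dx = ½∫_0^π [sin((n+n')x) + sin((n−n')x)] dx, which is 0 when n+n' is even and 2n/(n²−n'²) when n+n' is odd (it need not vanish on (0, π)).
  u² squared terms: (-2)²·∫sin(x)² dx = 4·π/2 = 2*π;  (2)²·∫sin(4x)² dx = 4·π/2 = 2*π.
  u² cross terms: 2·(-2)·(2)·∫sin(x)·sin(4x) dx = -8·(0) = 0.
  So ∫_0^π u² dx = 2*π + 2*π + 0 = 4*π.
  (u')² squared terms: (-2)²·∫cos(x)² dx = 4·π/2 = 2*π;  (8)²·∫cos(4x)² dx = 64·π/2 = 32*π.
  (u')² cross terms: 2·(-2)·(8)·∫cos(x)·cos(4x) dx = -32·(0) = 0.
  So ∫_0^π (u')² dx = 2*π + 32*π + 0 = 34*π.
||u||_{H^1}^2 = (4*π) + (34*π) = 38*π.


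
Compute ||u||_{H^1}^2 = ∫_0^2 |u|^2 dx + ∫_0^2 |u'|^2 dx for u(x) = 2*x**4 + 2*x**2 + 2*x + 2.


||u||_{H^1}^2 = 760576/315

The H^1 norm (squared) on an interval (0, L) is
  ||u||_{H^1}^2 = ∫_0^L u(x)^2 dx + ∫_0^L u'(x)^2 dx.
Compute u'(x) = 8*x**3 + 4*x + 2.
Then u(x)^2 = 4*x**8 + 8*x**6 + 8*x**5 + 12*x**4 + 8*x**3 + 12*x**2 + 8*x + 4 and u'(x)^2 = 64*x**6 + 64*x**4 + 32*x**3 + 16*x**2 + 16*x + 4.
Integrate each monomial from 0 to 2 using ∫_0^2 c·x^n dx = c·2^(n+1)/(n+1):
  ∫_0^2 u(x)^2 dx = ∫_0^2 (4*x^8 + 8*x^6 + 8*x^5 + 12*x^4 + 8*x^3 + 12*x^2 + 8*x + 4) dx. Term by term:
    ∫_0^2 4*x^8 dx = 2048/9;  ∫_0^2 8*x^6 dx = 1024/7;  ∫_0^2 8*x^5 dx = 256/3;
    ∫_0^2 12*x^4 dx = 384/5;  ∫_0^2 8*x^3 dx = 32;  ∫_0^2 12*x^2 dx = 32;
    ∫_0^2 8*x dx = 16;  ∫_0^2 4 dx = 8.
  Sum: 2048/9 + 1024/7 + 256/3 + 384/5 + 32 + 32 + 16 + 8 = 196552/315.
  ∫_0^2 u'(x)^2 dx = ∫_0^2 (64*x^6 + 64*x^4 + 32*x^3 + 16*x^2 + 16*x + 4) dx. Term by term:
    ∫_0^2 64*x^6 dx = 8192/7;  ∫_0^2 64*x^4 dx = 2048/5;  ∫_0^2 32*x^3 dx = 128;
    ∫_0^2 16*x^2 dx = 128/3;  ∫_0^2 16*x dx = 32;  ∫_0^2 4 dx = 8.
  Sum: 8192/7 + 2048/5 + 128 + 128/3 + 32 + 8 = 188008/105.
Adding: ||u||_{H^1}^2 = 196552/315 + 188008/105 = 760576/315.


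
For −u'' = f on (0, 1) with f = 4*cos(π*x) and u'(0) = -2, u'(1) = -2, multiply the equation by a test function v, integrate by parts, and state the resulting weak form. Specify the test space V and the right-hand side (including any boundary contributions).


V = H^1(0, 1) (v unrestricted at boundary; u is determined up to an additive constant); weak form: ∫_0^1 u'v' dx = ∫_0^1 (4*cos(π*x)) v dx − 2·v(1) + 2·v(0) for all v ∈ V.

Multiply both sides by a test function v and integrate from 0 to 1:
  ∫_0^1 −u''(x) v(x) dx = ∫_0^1 f(x) v(x) dx.
Integrate the LHS by parts once:
  ∫_0^1 −u'' v dx = −[u'(x) v(x)]_0^1 + ∫_0^1 u'(x) v'(x) dx.
Thus ∫_0^1 u'(x) v'(x) dx = ∫_0^1 f(x) v(x) dx + [u'(x) v(x)]_0^1.
Choose V so that boundary terms are either known or forced to vanish.
u has inhomogeneous Neumann u'(0) = -2, u'(1) = -2. [u' v]_0^1 = (-2)·v(1) − (-2)·v(0) = − 2·v(1) + 2·v(0). Take V = H^1(0, 1); boundary term becomes part of RHS.
Weak formulation: find u (satisfying any essential BC) such that ∫_0^1 u'(x) v'(x) dx = ∫_0^1 f v dx − 2·v(1) + 2·v(0) for all v ∈ V (Neumann data are natural BCs: they enter the RHS as boundary terms).
Substituting f(x) = 4*cos(π*x), the right-hand side is ∫_0^1 (4*cos(π*x)) v dx − 2·v(1) + 2·v(0).
Compatibility check (pure Neumann): taking v ≡ 1 ∈ V gives 0 = ∫_0^1 f dx + (-2) − (-2), i.e. ∫_0^1 f dx must equal u'(0) − u'(1) = 0. Indeed ∫_0^1 (4*cos(π*x)) dx = 0, so the data are compatible. The solution is then unique only up to an additive constant (fix it e.g. by requiring ∫_0^1 u dx = 0).


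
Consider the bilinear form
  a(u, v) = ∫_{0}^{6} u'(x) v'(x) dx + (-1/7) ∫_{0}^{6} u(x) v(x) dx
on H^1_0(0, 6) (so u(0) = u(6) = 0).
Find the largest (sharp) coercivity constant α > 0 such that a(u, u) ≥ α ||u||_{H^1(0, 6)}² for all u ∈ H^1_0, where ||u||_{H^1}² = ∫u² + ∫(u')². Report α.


α = (-36/7 + π^2)/(π^2 + 36)

Coercivity of a(·,·) on H^1_0(0, 6) means a(u, u) ≥ α ||u||_{H^1}² for every u ∈ H^1_0.
The interval has length L = 6, and Poincaré/coercivity depend only on L. Here a(u, u) = ∫(u')² + (-1/7)·∫u².
Here c = -1/7 < 0 with |c| < (π/L)² = π^2/36, so coercivity still holds. The condition a(u,u) ≥ α||u||_{H^1}² reads (1−α)∫(u')² ≥ (α−c)∫u². Any admissible α is ≤ 1 (rapidly oscillating u have ∫u²/∫(u')² → 0), and α = 1 would force 0 ≥ (1−c)∫u², impossible since c < 1; so 1−α > 0. By the sharp Poincaré inequality on H^1_0 of an interval of length L, ∫(u')² ≥ (π/L)²∫u² with equality for the first sine mode sin(π(x−x₀)/L) (x₀ the left endpoint), so the inequality holds for all u iff (1−α)(π/L)² ≥ α − c, i.e. α ≤ ((π/L)² + c)/((π/L)² + 1) = (1 + c(L/π)²)/(1 + (L/π)²). (Direct route, valid since c ≤ 0: Poincaré gives c∫u² ≥ c(L/π)²∫(u')², so a(u,u) ≥ (1 + c(L/π)²)∫(u')², while ||u||_{H^1}² ≤ (1 + (L/π)²)∫(u')²; dividing yields the same α.) With (π/L)² = π^2/36 and c = -1/7, the largest admissible constant is α = ((π/L)² + c)/((π/L)² + 1).
Simplifying, α = (-36/7 + π^2)/(π^2 + 36).


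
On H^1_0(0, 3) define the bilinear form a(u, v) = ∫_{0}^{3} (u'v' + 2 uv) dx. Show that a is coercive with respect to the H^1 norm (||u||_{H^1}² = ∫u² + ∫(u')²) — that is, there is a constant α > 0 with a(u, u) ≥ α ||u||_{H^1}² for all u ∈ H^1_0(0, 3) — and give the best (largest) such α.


α = 1

Coercivity of a(·,·) on H^1_0(0, 3) means a(u, u) ≥ α ||u||_{H^1}² for every u ∈ H^1_0.
The interval has length L = 3, and Poincaré/coercivity depend only on L. Here a(u, u) = ∫(u')² + (2)·∫u².
Here c = 2 ≥ 1, so a(u,u) = ∫(u')² + c∫u² ≥ ∫(u')² + ∫u² = ||u||_{H^1}², i.e. α = 1 works. No larger α is possible: a(u,u) ≥ α||u||_{H^1}² means (1−α)∫(u')² ≥ (α−c)∫u², and for the modes u_n = sin(nπ(x−x₀)/L) (x₀ the left endpoint) one has ∫u_n²/∫(u_n')² = (L/(nπ))² → 0, so a(u_n,u_n)/||u_n||_{H^1}² → 1. Hence the optimal constant is α = 1.
Therefore α = 1.


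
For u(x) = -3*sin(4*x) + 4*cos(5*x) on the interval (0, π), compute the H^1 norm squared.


||u||_{H^1(0,π)}^2 = 1664/3 + 569*π/2

u'(x) = -20*sin(5*x) - 12*cos(4*x).
Expand u² and (u')² and integrate term by term on (0, π), using: for integers n ≥ 1, ∫_0^π sin²(nx) dx = ∫_0^π cos²(nx) dx = π/2; for n ≠ n', ∫_0^π sin(nx)sin(n'x) dx = ∫_0^π cos(nx)cos(n'x) dx = 0; and by product-to-sum, ∫_0^π sin(nx)cos(n'x) dx = ½∫_0^π [sin((n+n')x) + sin((n−n')x)] dx, which is 0 when n+n' is even and 2n/(n²−n'²) when n+n' is odd (it need not vanish on (0, π)).
  u² squared terms: (-3)²·∫sin(4x)² dx = 9·π/2 = 9*π/2;  (4)²·∫cos(5x)² dx = 16·π/2 = 8*π.
  u² cross terms: 2·(-3)·(4)·∫sin(4x)·cos(5x) dx = -24·(-8/9) = 64/3.
  So ∫_0^π u² dx = 9*π/2 + 8*π + 64/3 = 64/3 + 25*π/2.
  (u')² squared terms: (-20)²·∫sin(5x)² dx = 400·π/2 = 200*π;  (-12)²·∫cos(4x)² dx = 144·π/2 = 72*π.
  (u')² cross terms: 2·(-20)·(-12)·∫sin(5x)·cos(4x) dx = 480·(10/9) = 1600/3.
  So ∫_0^π (u')² dx = 200*π + 72*π + 1600/3 = 1600/3 + 272*π.
||u||_{H^1}^2 = (64/3 + 25*π/2) + (1600/3 + 272*π) = 1664/3 + 569*π/2.


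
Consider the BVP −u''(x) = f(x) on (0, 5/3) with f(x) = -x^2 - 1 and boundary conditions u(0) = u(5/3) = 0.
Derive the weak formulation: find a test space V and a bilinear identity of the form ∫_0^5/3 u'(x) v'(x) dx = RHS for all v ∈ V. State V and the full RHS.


V = H^1_0(0, 5/3) (so v(0) = v(5/3) = 0); weak form: ∫_0^5/3 u'v' dx = ∫_0^5/3 (-x^2 - 1) v dx for all v ∈ V.

Multiply both sides by a test function v and integrate from 0 to 5/3:
  ∫_0^5/3 −u''(x) v(x) dx = ∫_0^5/3 f(x) v(x) dx.
Integrate the LHS by parts once:
  ∫_0^5/3 −u'' v dx = −[u'(x) v(x)]_0^5/3 + ∫_0^5/3 u'(x) v'(x) dx.
Thus ∫_0^5/3 u'(x) v'(x) dx = ∫_0^5/3 f(x) v(x) dx + [u'(x) v(x)]_0^5/3.
Choose V so that boundary terms are either known or forced to vanish.
u is Dirichlet: u(0) = u(5/3) = 0. Let V = H^1_0(0, 5/3); then v(0) = v(5/3) = 0, and [u' v]_0^5/3 = 0.
Weak formulation: find u (satisfying any essential BC) such that ∫_0^5/3 u'(x) v'(x) dx = ∫_0^5/3 f v dx for all v ∈ V.
Substituting f(x) = -x^2 - 1, the right-hand side is ∫_0^5/3 (-x^2 - 1) v dx.


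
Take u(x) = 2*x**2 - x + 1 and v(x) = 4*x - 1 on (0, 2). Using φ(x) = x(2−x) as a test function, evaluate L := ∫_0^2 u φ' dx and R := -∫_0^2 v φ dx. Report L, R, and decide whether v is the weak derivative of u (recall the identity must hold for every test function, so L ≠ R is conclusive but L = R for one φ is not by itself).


LHS = -4, RHS = -4. Yes, v = u' weakly.

u(x) = 2*x**2 - x + 1, classical derivative u'(x) = 4*x - 1.
φ(x) = x(2−x), so φ'(x) = 2 - 2*x.
Note φ(0) = φ(2) = 0, so the boundary term u·φ vanishes.
LHS = ∫_0^2 u(x) φ'(x) dx = ∫_0^2 (-4*x^3 + 6*x^2 - 4*x + 2) dx. Term by term:
  ∫_0^2 -4*x^3 dx = -16;  ∫_0^2 6*x^2 dx = 16;  ∫_0^2 -4*x dx = -8;
  ∫_0^2 2 dx = 4.
Sum: -16 + 16 − 8 + 4 = -4.
So LHS = -4.
∫_0^2 v(x) φ(x) dx = ∫_0^2 (-4*x^3 + 9*x^2 - 2*x) dx. Term by term:
  ∫_0^2 -4*x^3 dx = -16;  ∫_0^2 9*x^2 dx = 24;  ∫_0^2 -2*x dx = -4.
Sum: -16 + 24 − 4 = 4.
So RHS = -∫_0^2 v(x) φ(x) dx = -4.
LHS = RHS, so the identity holds for this test φ.
Moreover u is smooth here and v(x) = u'(x) = 4*x - 1 pointwise, so the identity holds for every test function. Hence v is the weak derivative of u.


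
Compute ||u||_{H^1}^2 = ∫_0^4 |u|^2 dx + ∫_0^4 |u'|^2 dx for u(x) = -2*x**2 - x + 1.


||u||_{H^1}^2 = 21128/15

The H^1 norm (squared) on an interval (0, L) is
  ||u||_{H^1}^2 = ∫_0^L u(x)^2 dx + ∫_0^L u'(x)^2 dx.
Compute u'(x) = -4*x - 1.
Then u(x)^2 = 4*x**4 + 4*x**3 - 3*x**2 - 2*x + 1 and u'(x)^2 = 16*x**2 + 8*x + 1.
Integrate each monomial from 0 to 4 using ∫_0^4 c·x^n dx = c·4^(n+1)/(n+1):
  ∫_0^4 u(x)^2 dx = ∫_0^4 (4*x^4 + 4*x^3 - 3*x^2 - 2*x + 1) dx. Term by term:
    ∫_0^4 4*x^4 dx = 4096/5;  ∫_0^4 4*x^3 dx = 256;  ∫_0^4 -3*x^2 dx = -64;
    ∫_0^4 -2*x dx = -16;  ∫_0^4 1 dx = 4.
  Sum: 4096/5 + 256 − 64 − 16 + 4 = 4996/5.
  ∫_0^4 u'(x)^2 dx = ∫_0^4 (16*x^2 + 8*x + 1) dx. Term by term:
    ∫_0^4 16*x^2 dx = 1024/3;  ∫_0^4 8*x dx = 64;  ∫_0^4 1 dx = 4.
  Sum: 1024/3 + 64 + 4 = 1228/3.
Adding: ||u||_{H^1}^2 = 4996/5 + 1228/3 = 21128/15.


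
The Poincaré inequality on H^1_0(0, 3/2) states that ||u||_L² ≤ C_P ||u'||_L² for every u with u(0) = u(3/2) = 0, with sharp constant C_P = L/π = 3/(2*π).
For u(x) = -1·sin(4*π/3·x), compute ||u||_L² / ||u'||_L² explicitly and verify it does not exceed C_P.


||u||_L² / ||u'||_L² = 3/(4*π) < C_P = 3/(2*π).

u(x) = -1·sin(4*π/3·x), so u'(x) = -4*π*cos(4*π*x/3)/3.
Writing u(x) = A·sin(kπx/L) with A = -1 and k = 2, use ∫_0^L sin²(kπx/L) dx = L/2 and ∫_0^L cos²(kπx/L) dx = L/2.
u² = 1·sin²(4*π/3·x) and (u')² = 16*π^2/9·cos²(4*π/3·x), and each of sin², cos² integrates to L/2 = 3/4 over (0, 3/2).
∫_0^3/2 u² dx = 3/4, so ||u||_L² = sqrt(3)/2.
∫_0^3/2 (u')² dx = 4*π^2/3, so ||u'||_L² = 2*sqrt(3)*π/3.
Ratio ||u||_L² / ||u'||_L² = 3/(4*π).
Sharp Poincaré constant on H^1_0(0, 3/2) is C_P = L/π = 3/(2*π), achieved by sin(2*π/3·x).
This is the k = 2 harmonic; the ratio L/(kπ) is strictly less than C_P = L/π, consistent with the sharp inequality ||u||_L² ≤ C_P ||u'||_L².


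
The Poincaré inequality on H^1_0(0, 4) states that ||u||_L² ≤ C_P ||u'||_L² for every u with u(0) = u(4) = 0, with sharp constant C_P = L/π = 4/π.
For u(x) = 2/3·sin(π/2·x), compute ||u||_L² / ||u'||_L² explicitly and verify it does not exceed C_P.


||u||_L² / ||u'||_L² = 2/π < C_P = 4/π.

u(x) = 2/3·sin(π/2·x), so u'(x) = π*cos(π*x/2)/3.
Writing u(x) = A·sin(kπx/L) with A = 2/3 and k = 2, use ∫_0^L sin²(kπx/L) dx = L/2 and ∫_0^L cos²(kπx/L) dx = L/2.
u² = 4/9·sin²(π/2·x) and (u')² = π^2/9·cos²(π/2·x), and each of sin², cos² integrates to L/2 = 2 over (0, 4).
∫_0^4 u² dx = 8/9, so ||u||_L² = 2*sqrt(2)/3.
∫_0^4 (u')² dx = 2*π^2/9, so ||u'||_L² = sqrt(2)*π/3.
Ratio ||u||_L² / ||u'||_L² = 2/π.
Sharp Poincaré constant on H^1_0(0, 4) is C_P = L/π = 4/π, achieved by sin(π/4·x).
This is the k = 2 harmonic; the ratio L/(kπ) is strictly less than C_P = L/π, consistent with the sharp inequality ||u||_L² ≤ C_P ||u'||_L².


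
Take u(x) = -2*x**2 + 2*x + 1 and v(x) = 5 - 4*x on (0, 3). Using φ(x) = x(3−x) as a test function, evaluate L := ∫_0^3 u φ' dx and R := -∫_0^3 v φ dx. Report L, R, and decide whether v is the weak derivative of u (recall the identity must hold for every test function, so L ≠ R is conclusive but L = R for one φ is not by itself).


LHS = 18, RHS = 9/2. No, v is not the weak derivative of u.

u(x) = -2*x**2 + 2*x + 1, classical derivative u'(x) = 2 - 4*x.
φ(x) = x(3−x), so φ'(x) = 3 - 2*x.
Note φ(0) = φ(3) = 0, so the boundary term u·φ vanishes.
LHS = ∫_0^3 u(x) φ'(x) dx = ∫_0^3 (4*x^3 - 10*x^2 + 4*x + 3) dx. Term by term:
  ∫_0^3 4*x^3 dx = 81;  ∫_0^3 -10*x^2 dx = -90;  ∫_0^3 4*x dx = 18;
  ∫_0^3 3 dx = 9.
Sum: 81 − 90 + 18 + 9 = 18.
So LHS = 18.
∫_0^3 v(x) φ(x) dx = ∫_0^3 (4*x^3 - 17*x^2 + 15*x) dx. Term by term:
  ∫_0^3 4*x^3 dx = 81;  ∫_0^3 -17*x^2 dx = -153;  ∫_0^3 15*x dx = 135/2.
Sum: 81 − 153 + 135/2 = -9/2.
So RHS = -∫_0^3 v(x) φ(x) dx = 9/2.
LHS − RHS = 27/2 ≠ 0, so the identity fails.
(For a valid weak derivative the identity must hold for EVERY test function, in particular this one. The failure shows v is NOT the weak derivative of u.)
Correct weak derivative would be u'(x) = 2 - 4*x.


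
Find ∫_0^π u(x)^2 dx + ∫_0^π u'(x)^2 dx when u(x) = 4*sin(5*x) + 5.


||u||_{H^1(0,π)}^2 = 16 + 233*π

u'(x) = 20*cos(5*x).
Expand u² and (u')² and integrate term by term on (0, π), using: for integers n ≥ 1, ∫_0^π sin²(nx) dx = ∫_0^π cos²(nx) dx = π/2; for n ≠ n', ∫_0^π sin(nx)sin(n'x) dx = ∫_0^π cos(nx)cos(n'x) dx = 0; and by product-to-sum, ∫_0^π sin(nx)cos(n'x) dx = ½∫_0^π [sin((n+n')x) + sin((n−n')x)] dx, which is 0 when n+n' is even and 2n/(n²−n'²) when n+n' is odd (it need not vanish on (0, π)). For the constant mode: ∫_0^π 1 dx = π, ∫_0^π cos(nx) dx = 0, ∫_0^π sin(nx) dx = (1−(−1)^n)/n.
  u² squared terms: (5)²·∫1 dx = 25·π = 25*π;  (4)²·∫sin(5x)² dx = 16·π/2 = 8*π.
  u² cross terms: 2·(5)·(4)·∫1·sin(5x) dx = 40·(2/5) = 16.
  So ∫_0^π u² dx = 25*π + 8*π + 16 = 16 + 33*π.
  (u')² squared terms: (20)²·∫cos(5x)² dx = 400·π/2 = 200*π.
  So ∫_0^π (u')² dx = 200*π.
||u||_{H^1}^2 = (16 + 33*π) + (200*π) = 16 + 233*π.


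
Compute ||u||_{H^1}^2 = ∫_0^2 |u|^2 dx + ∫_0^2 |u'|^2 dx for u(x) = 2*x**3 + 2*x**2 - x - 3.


||u||_{H^1}^2 = 53992/105

The H^1 norm (squared) on an interval (0, L) is
  ||u||_{H^1}^2 = ∫_0^L u(x)^2 dx + ∫_0^L u'(x)^2 dx.
Compute u'(x) = 6*x**2 + 4*x - 1.
Then u(x)^2 = 4*x**6 + 8*x**5 - 16*x**3 - 11*x**2 + 6*x + 9 and u'(x)^2 = 36*x**4 + 48*x**3 + 4*x**2 - 8*x + 1.
Integrate each monomial from 0 to 2 using ∫_0^2 c·x^n dx = c·2^(n+1)/(n+1):
  ∫_0^2 u(x)^2 dx = ∫_0^2 (4*x^6 + 8*x^5 - 16*x^3 - 11*x^2 + 6*x + 9) dx. Term by term:
    ∫_0^2 4*x^6 dx = 512/7;  ∫_0^2 8*x^5 dx = 256/3;  ∫_0^2 -16*x^3 dx = -64;
    ∫_0^2 -11*x^2 dx = -88/3;  ∫_0^2 6*x dx = 12;  ∫_0^2 9 dx = 18.
  Sum: 512/7 + 256/3 − 64 − 88/3 + 12 + 18 = 666/7.
  ∫_0^2 u'(x)^2 dx = ∫_0^2 (36*x^4 + 48*x^3 + 4*x^2 - 8*x + 1) dx. Term by term:
    ∫_0^2 36*x^4 dx = 1152/5;  ∫_0^2 48*x^3 dx = 192;  ∫_0^2 4*x^2 dx = 32/3;
    ∫_0^2 -8*x dx = -16;  ∫_0^2 1 dx = 2.
  Sum: 1152/5 + 192 + 32/3 − 16 + 2 = 6286/15.
Adding: ||u||_{H^1}^2 = 666/7 + 6286/15 = 53992/105.


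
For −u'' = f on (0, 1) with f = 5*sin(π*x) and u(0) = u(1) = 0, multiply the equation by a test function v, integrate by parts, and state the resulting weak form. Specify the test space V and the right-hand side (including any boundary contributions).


V = H^1_0(0, 1) (so v(0) = v(1) = 0); weak form: ∫_0^1 u'v' dx = ∫_0^1 (5*sin(π*x)) v dx for all v ∈ V.

Multiply both sides by a test function v and integrate from 0 to 1:
  ∫_0^1 −u''(x) v(x) dx = ∫_0^1 f(x) v(x) dx.
Integrate the LHS by parts once:
  ∫_0^1 −u'' v dx = −[u'(x) v(x)]_0^1 + ∫_0^1 u'(x) v'(x) dx.
Thus ∫_0^1 u'(x) v'(x) dx = ∫_0^1 f(x) v(x) dx + [u'(x) v(x)]_0^1.
Choose V so that boundary terms are either known or forced to vanish.
u is Dirichlet: u(0) = u(1) = 0. Let V = H^1_0(0, 1); then v(0) = v(1) = 0, and [u' v]_0^1 = 0.
Weak formulation: find u (satisfying any essential BC) such that ∫_0^1 u'(x) v'(x) dx = ∫_0^1 f v dx for all v ∈ V.
Substituting f(x) = 5*sin(π*x), the right-hand side is ∫_0^1 (5*sin(π*x)) v dx.


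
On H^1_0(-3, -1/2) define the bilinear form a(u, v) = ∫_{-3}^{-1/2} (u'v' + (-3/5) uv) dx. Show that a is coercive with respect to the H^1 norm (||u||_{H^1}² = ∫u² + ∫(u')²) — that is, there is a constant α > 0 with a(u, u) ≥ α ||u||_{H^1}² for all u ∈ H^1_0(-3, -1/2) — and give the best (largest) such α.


α = (-15 + 4*π^2)/(25 + 4*π^2)

Coercivity of a(·,·) on H^1_0(-3, -1/2) means a(u, u) ≥ α ||u||_{H^1}² for every u ∈ H^1_0.
The interval has length L = 5/2, and Poincaré/coercivity depend only on L. Here a(u, u) = ∫(u')² + (-3/5)·∫u².
Here c = -3/5 < 0 with |c| < (π/L)² = 4*π^2/25, so coercivity still holds. The condition a(u,u) ≥ α||u||_{H^1}² reads (1−α)∫(u')² ≥ (α−c)∫u². Any admissible α is ≤ 1 (rapidly oscillating u have ∫u²/∫(u')² → 0), and α = 1 would force 0 ≥ (1−c)∫u², impossible since c < 1; so 1−α > 0. By the sharp Poincaré inequality on H^1_0 of an interval of length L, ∫(u')² ≥ (π/L)²∫u² with equality for the first sine mode sin(π(x−x₀)/L) (x₀ the left endpoint), so the inequality holds for all u iff (1−α)(π/L)² ≥ α − c, i.e. α ≤ ((π/L)² + c)/((π/L)² + 1) = (1 + c(L/π)²)/(1 + (L/π)²). (Direct route, valid since c ≤ 0: Poincaré gives c∫u² ≥ c(L/π)²∫(u')², so a(u,u) ≥ (1 + c(L/π)²)∫(u')², while ||u||_{H^1}² ≤ (1 + (L/π)²)∫(u')²; dividing yields the same α.) With (π/L)² = 4*π^2/25 and c = -3/5, the largest admissible constant is α = ((π/L)² + c)/((π/L)² + 1).
Simplifying, α = (-15 + 4*π^2)/(25 + 4*π^2).


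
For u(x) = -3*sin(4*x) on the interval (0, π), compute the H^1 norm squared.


||u||_{H^1(0,π)}^2 = 153*π/2

u'(x) = -12*cos(4*x).
Expand u² and (u')² and integrate term by term on (0, π), using: for integers n ≥ 1, ∫_0^π sin²(nx) dx = ∫_0^π cos²(nx) dx = π/2; for n ≠ n', ∫_0^π sin(nx)sin(n'x) dx = ∫_0^π cos(nx)cos(n'x) dx = 0; and by product-to-sum, ∫_0^π sin(nx)cos(n'x) dx = ½∫_0^π [sin((n+n')x) + sin((n−n')x)] dx, which is 0 when n+n' is even and 2n/(n²−n'²) when n+n' is odd (it need not vanish on (0, π)).
  u² squared terms: (-3)²·∫sin(4x)² dx = 9·π/2 = 9*π/2.
  So ∫_0^π u² dx = 9*π/2.
  (u')² squared terms: (-12)²·∫cos(4x)² dx = 144·π/2 = 72*π.
  So ∫_0^π (u')² dx = 72*π.
||u||_{H^1}^2 = (9*π/2) + (72*π) = 153*π/2.


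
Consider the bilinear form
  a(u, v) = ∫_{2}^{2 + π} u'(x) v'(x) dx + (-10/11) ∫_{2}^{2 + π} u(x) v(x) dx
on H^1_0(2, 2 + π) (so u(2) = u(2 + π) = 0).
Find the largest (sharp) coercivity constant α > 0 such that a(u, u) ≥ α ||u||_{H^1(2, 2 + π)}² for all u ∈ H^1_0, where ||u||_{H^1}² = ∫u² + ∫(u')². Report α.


α = 1/22

Coercivity of a(·,·) on H^1_0(2, 2 + π) means a(u, u) ≥ α ||u||_{H^1}² for every u ∈ H^1_0.
The interval has length L = π, and Poincaré/coercivity depend only on L. Here a(u, u) = ∫(u')² + (-10/11)·∫u².
Here c = -10/11 < 0 with |c| < (π/L)² = 1, so coercivity still holds. The condition a(u,u) ≥ α||u||_{H^1}² reads (1−α)∫(u')² ≥ (α−c)∫u². Any admissible α is ≤ 1 (rapidly oscillating u have ∫u²/∫(u')² → 0), and α = 1 would force 0 ≥ (1−c)∫u², impossible since c < 1; so 1−α > 0. By the sharp Poincaré inequality on H^1_0 of an interval of length L, ∫(u')² ≥ (π/L)²∫u² with equality for the first sine mode sin(π(x−x₀)/L) (x₀ the left endpoint), so the inequality holds for all u iff (1−α)(π/L)² ≥ α − c, i.e. α ≤ ((π/L)² + c)/((π/L)² + 1) = (1 + c(L/π)²)/(1 + (L/π)²). (Direct route, valid since c ≤ 0: Poincaré gives c∫u² ≥ c(L/π)²∫(u')², so a(u,u) ≥ (1 + c(L/π)²)∫(u')², while ||u||_{H^1}² ≤ (1 + (L/π)²)∫(u')²; dividing yields the same α.) With (π/L)² = 1 and c = -10/11, the largest admissible constant is α = ((π/L)² + c)/((π/L)² + 1).
Simplifying, α = 1/22.


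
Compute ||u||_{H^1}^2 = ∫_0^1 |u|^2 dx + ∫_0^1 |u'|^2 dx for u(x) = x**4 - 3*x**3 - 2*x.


||u||_{H^1}^2 = 27971/1260

The H^1 norm (squared) on an interval (0, L) is
  ||u||_{H^1}^2 = ∫_0^L u(x)^2 dx + ∫_0^L u'(x)^2 dx.
Compute u'(x) = 4*x**3 - 9*x**2 - 2.
Then u(x)^2 = x**8 - 6*x**7 + 9*x**6 - 4*x**5 + 12*x**4 + 4*x**2 and u'(x)^2 = 16*x**6 - 72*x**5 + 81*x**4 - 16*x**3 + 36*x**2 + 4.
Integrate each monomial from 0 to 1 using ∫_0^1 c·x^n dx = c·1^(n+1)/(n+1):
  ∫_0^1 u(x)^2 dx = ∫_0^1 (x^8 - 6*x^7 + 9*x^6 - 4*x^5 + 12*x^4 + 4*x^2) dx. Term by term:
    ∫_0^1 x^8 dx = 1/9;  ∫_0^1 -6*x^7 dx = -3/4;  ∫_0^1 9*x^6 dx = 9/7;
    ∫_0^1 -4*x^5 dx = -2/3;  ∫_0^1 12*x^4 dx = 12/5;  ∫_0^1 4*x^2 dx = 4/3.
  Sum: 1/9 − 3/4 + 9/7 − 2/3 + 12/5 + 4/3 = 4679/1260.
  ∫_0^1 u'(x)^2 dx = ∫_0^1 (16*x^6 - 72*x^5 + 81*x^4 - 16*x^3 + 36*x^2 + 4) dx. Term by term:
    ∫_0^1 16*x^6 dx = 16/7;  ∫_0^1 -72*x^5 dx = -12;  ∫_0^1 81*x^4 dx = 81/5;
    ∫_0^1 -16*x^3 dx = -4;  ∫_0^1 36*x^2 dx = 12;  ∫_0^1 4 dx = 4.
  Sum: 16/7 − 12 + 81/5 − 4 + 12 + 4 = 647/35.
Adding: ||u||_{H^1}^2 = 4679/1260 + 647/35 = 27971/1260.


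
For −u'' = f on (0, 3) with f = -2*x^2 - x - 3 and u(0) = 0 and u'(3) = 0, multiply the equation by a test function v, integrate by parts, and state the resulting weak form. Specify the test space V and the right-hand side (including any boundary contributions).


V = {v ∈ H^1(0, 3) : v(0) = 0} (test functions vanish at x = 0 where u is specified); weak form: ∫_0^3 u'v' dx = ∫_0^3 (-2*x^2 - x - 3) v dx for all v ∈ V.

Multiply both sides by a test function v and integrate from 0 to 3:
  ∫_0^3 −u''(x) v(x) dx = ∫_0^3 f(x) v(x) dx.
Integrate the LHS by parts once:
  ∫_0^3 −u'' v dx = −[u'(x) v(x)]_0^3 + ∫_0^3 u'(x) v'(x) dx.
Thus ∫_0^3 u'(x) v'(x) dx = ∫_0^3 f(x) v(x) dx + [u'(x) v(x)]_0^3.
Choose V so that boundary terms are either known or forced to vanish.
Mixed BC: u(0) = 0 (Dirichlet) and u'(3) = 0 (Neumann). Define V = {v ∈ H^1(0, 3) : v(0) = 0}. Then [u' v]_0^3 = u'(3)·v(3) − u'(0)·0 = 0.
Weak formulation: find u (satisfying any essential BC) such that ∫_0^3 u'(x) v'(x) dx = ∫_0^3 f v dx for all v ∈ V (Dirichlet at 0 absorbed into V; the Neumann datum at x = 3 is zero, so no boundary term remains).
Substituting f(x) = -2*x^2 - x - 3, the right-hand side is ∫_0^3 (-2*x^2 - x - 3) v dx.


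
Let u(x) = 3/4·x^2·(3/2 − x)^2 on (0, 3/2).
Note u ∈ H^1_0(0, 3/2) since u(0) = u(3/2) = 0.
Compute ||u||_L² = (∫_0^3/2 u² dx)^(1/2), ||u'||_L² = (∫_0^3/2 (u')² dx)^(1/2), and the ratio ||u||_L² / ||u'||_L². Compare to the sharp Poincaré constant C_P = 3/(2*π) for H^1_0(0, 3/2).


||u||_L² / ||u'||_L² = sqrt(3)/4 < C_P = 3/(2*π).

u(x) = 3/4·x^2·(3/2 − x)^2, so u'(x) = 3*x*(2*x - 3)*(4*x - 3)/8.
u(x) = 3/4·x^2·(3/2 − x)^2 vanishes at x = 0 and x = 3/2, so u ∈ H^1_0(0, 3/2). Differentiate via the product rule and integrate the resulting polynomials term by term.
  ∫_0^3/2 u² dx = ∫_0^3/2 (9*x^8/16 - 27*x^7/8 + 243*x^6/32 - 243*x^5/32 + 729*x^4/256) dx. Term by term:
    ∫_0^3/2 9*x^8/16 dx = 19683/8192;  ∫_0^3/2 -27*x^7/8 dx = -177147/16384;  ∫_0^3/2 243*x^6/32 dx = 531441/28672;
    ∫_0^3/2 -243*x^5/32 dx = -59049/4096;  ∫_0^3/2 729*x^4/256 dx = 177147/40960.
  Sum: 19683/8192 − 177147/16384 + 531441/28672 − 59049/4096 + 177147/40960 = 19683/573440.
  ∫_0^3/2 (u')² dx = ∫_0^3/2 (9*x^6 - 81*x^5/2 + 1053*x^4/16 - 729*x^3/16 + 729*x^2/64) dx. Term by term:
    ∫_0^3/2 9*x^6 dx = 19683/896;  ∫_0^3/2 -81*x^5/2 dx = -19683/256;  ∫_0^3/2 1053*x^4/16 dx = 255879/2560;
    ∫_0^3/2 -729*x^3/16 dx = -59049/1024;  ∫_0^3/2 729*x^2/64 dx = 6561/512.
  Sum: 19683/896 − 19683/256 + 255879/2560 − 59049/1024 + 6561/512 = 6561/35840.
∫_0^3/2 u² dx = 19683/573440, so ||u||_L² = 81*sqrt(105)/4480.
∫_0^3/2 (u')² dx = 6561/35840, so ||u'||_L² = 81*sqrt(35)/1120.
Ratio ||u||_L² / ||u'||_L² = sqrt(3)/4.
Sharp Poincaré constant on H^1_0(0, 3/2) is C_P = L/π = 3/(2*π), achieved by sin(2*π/3·x).
A polynomial bump cannot attain the sharp Poincaré constant (only the first sine eigenfunction does), so the ratio is strictly less than C_P, consistent with ||u||_L² ≤ C_P ||u'||_L².


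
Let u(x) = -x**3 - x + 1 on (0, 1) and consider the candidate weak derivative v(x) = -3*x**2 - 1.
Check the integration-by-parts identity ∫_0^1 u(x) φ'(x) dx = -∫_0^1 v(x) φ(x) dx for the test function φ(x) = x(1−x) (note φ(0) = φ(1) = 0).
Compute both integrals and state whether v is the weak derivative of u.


LHS = 19/60, RHS = 19/60. Yes, v = u' weakly.

u(x) = -x**3 - x + 1, classical derivative u'(x) = -3*x**2 - 1.
φ(x) = x(1−x), so φ'(x) = 1 - 2*x.
Note φ(0) = φ(1) = 0, so the boundary term u·φ vanishes.
LHS = ∫_0^1 u(x) φ'(x) dx = ∫_0^1 (2*x^4 - x^3 + 2*x^2 - 3*x + 1) dx. Term by term:
  ∫_0^1 2*x^4 dx = 2/5;  ∫_0^1 -x^3 dx = -1/4;  ∫_0^1 2*x^2 dx = 2/3;
  ∫_0^1 -3*x dx = -3/2;  ∫_0^1 1 dx = 1.
Sum: 2/5 − 1/4 + 2/3 − 3/2 + 1 = 19/60.
So LHS = 19/60.
∫_0^1 v(x) φ(x) dx = ∫_0^1 (3*x^4 - 3*x^3 + x^2 - x) dx. Term by term:
  ∫_0^1 3*x^4 dx = 3/5;  ∫_0^1 -3*x^3 dx = -3/4;  ∫_0^1 x^2 dx = 1/3;
  ∫_0^1 -x dx = -1/2.
Sum: 3/5 − 3/4 + 1/3 − 1/2 = -19/60.
So RHS = -∫_0^1 v(x) φ(x) dx = 19/60.
LHS = RHS, so the identity holds for this test φ.
Moreover u is smooth here and v(x) = u'(x) = -3*x**2 - 1 pointwise, so the identity holds for every test function. Hence v is the weak derivative of u.


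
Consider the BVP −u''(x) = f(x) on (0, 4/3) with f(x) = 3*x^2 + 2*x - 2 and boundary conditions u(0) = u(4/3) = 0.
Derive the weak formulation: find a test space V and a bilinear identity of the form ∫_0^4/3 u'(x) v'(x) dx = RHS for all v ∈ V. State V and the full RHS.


V = H^1_0(0, 4/3) (so v(0) = v(4/3) = 0); weak form: ∫_0^4/3 u'v' dx = ∫_0^4/3 (3*x^2 + 2*x - 2) v dx for all v ∈ V.

Multiply both sides by a test function v and integrate from 0 to 4/3:
  ∫_0^4/3 −u''(x) v(x) dx = ∫_0^4/3 f(x) v(x) dx.
Integrate the LHS by parts once:
  ∫_0^4/3 −u'' v dx = −[u'(x) v(x)]_0^4/3 + ∫_0^4/3 u'(x) v'(x) dx.
Thus ∫_0^4/3 u'(x) v'(x) dx = ∫_0^4/3 f(x) v(x) dx + [u'(x) v(x)]_0^4/3.
Choose V so that boundary terms are either known or forced to vanish.
u is Dirichlet: u(0) = u(4/3) = 0. Let V = H^1_0(0, 4/3); then v(0) = v(4/3) = 0, and [u' v]_0^4/3 = 0.
Weak formulation: find u (satisfying any essential BC) such that ∫_0^4/3 u'(x) v'(x) dx = ∫_0^4/3 f v dx for all v ∈ V.
Substituting f(x) = 3*x^2 + 2*x - 2, the right-hand side is ∫_0^4/3 (3*x^2 + 2*x - 2) v dx.


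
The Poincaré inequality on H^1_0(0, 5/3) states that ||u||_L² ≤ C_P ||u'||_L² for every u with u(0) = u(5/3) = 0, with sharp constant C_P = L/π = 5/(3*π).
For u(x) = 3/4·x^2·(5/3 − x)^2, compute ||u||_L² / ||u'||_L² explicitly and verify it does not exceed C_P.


||u||_L² / ||u'||_L² = 5*sqrt(3)/18 < C_P = 5/(3*π).

u(x) = 3/4·x^2·(5/3 − x)^2, so u'(x) = x*(3*x - 5)*(6*x - 5)/6.
u(x) = 3/4·x^2·(5/3 − x)^2 vanishes at x = 0 and x = 5/3, so u ∈ H^1_0(0, 5/3). Differentiate via the product rule and integrate the resulting polynomials term by term.
  ∫_0^5/3 u² dx = ∫_0^5/3 (9*x^8/16 - 15*x^7/4 + 75*x^6/8 - 125*x^5/12 + 625*x^4/144) dx. Term by term:
    ∫_0^5/3 9*x^8/16 dx = 1953125/314928;  ∫_0^5/3 -15*x^7/4 dx = -1953125/69984;  ∫_0^5/3 75*x^6/8 dx = 1953125/40824;
    ∫_0^5/3 -125*x^5/12 dx = -1953125/52488;  ∫_0^5/3 625*x^4/144 dx = 390625/34992.
  Sum: 1953125/314928 − 1953125/69984 + 1953125/40824 − 1953125/52488 + 390625/34992 = 390625/4408992.
  ∫_0^5/3 (u')² dx = ∫_0^5/3 (9*x^6 - 45*x^5 + 325*x^4/4 - 125*x^3/2 + 625*x^2/36) dx. Term by term:
    ∫_0^5/3 9*x^6 dx = 78125/1701;  ∫_0^5/3 -45*x^5 dx = -78125/486;  ∫_0^5/3 325*x^4/4 dx = 203125/972;
    ∫_0^5/3 -125*x^3/2 dx = -78125/648;  ∫_0^5/3 625*x^2/36 dx = 78125/2916.
  Sum: 78125/1701 − 78125/486 + 203125/972 − 78125/648 + 78125/2916 = 15625/40824.
∫_0^5/3 u² dx = 390625/4408992, so ||u||_L² = 625*sqrt(42)/13608.
∫_0^5/3 (u')² dx = 15625/40824, so ||u'||_L² = 125*sqrt(14)/756.
Ratio ||u||_L² / ||u'||_L² = 5*sqrt(3)/18.
Sharp Poincaré constant on H^1_0(0, 5/3) is C_P = L/π = 5/(3*π), achieved by sin(3*π/5·x).
A polynomial bump cannot attain the sharp Poincaré constant (only the first sine eigenfunction does), so the ratio is strictly less than C_P, consistent with ||u||_L² ≤ C_P ||u'||_L².


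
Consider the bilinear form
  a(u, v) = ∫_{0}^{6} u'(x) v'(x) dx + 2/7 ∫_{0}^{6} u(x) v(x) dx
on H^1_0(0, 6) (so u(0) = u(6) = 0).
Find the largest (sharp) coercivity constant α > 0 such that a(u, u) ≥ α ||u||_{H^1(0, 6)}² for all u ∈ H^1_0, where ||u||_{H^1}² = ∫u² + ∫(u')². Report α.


α = (π^2 + 72/7)/(π^2 + 36)

Coercivity of a(·,·) on H^1_0(0, 6) means a(u, u) ≥ α ||u||_{H^1}² for every u ∈ H^1_0.
The interval has length L = 6, and Poincaré/coercivity depend only on L. Here a(u, u) = ∫(u')² + (2/7)·∫u².
Here 0 < c = 2/7 < 1. The condition a(u,u) ≥ α||u||_{H^1}² reads (1−α)∫(u')² ≥ (α−c)∫u². Any admissible α is ≤ 1 (rapidly oscillating u have ∫u²/∫(u')² → 0), and α = 1 would force 0 ≥ (1−c)∫u², impossible since c < 1; so 1−α > 0. By the sharp Poincaré inequality on H^1_0 of an interval of length L, ∫(u')² ≥ (π/L)²∫u² with equality for the first sine mode sin(π(x−x₀)/L) (x₀ the left endpoint), so the inequality holds for all u iff (1−α)(π/L)² ≥ α − c, i.e. α ≤ ((π/L)² + c)/((π/L)² + 1) = (1 + c(L/π)²)/(1 + (L/π)²). With (π/L)² = π^2/36 and c = 2/7, the largest admissible constant is α = ((π/L)² + c)/((π/L)² + 1).
Simplifying, α = (π^2 + 72/7)/(π^2 + 36).


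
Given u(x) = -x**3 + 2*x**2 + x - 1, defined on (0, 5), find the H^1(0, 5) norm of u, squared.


||u||_{H^1}^2 = 72565/14

The H^1 norm (squared) on an interval (0, L) is
  ||u||_{H^1}^2 = ∫_0^L u(x)^2 dx + ∫_0^L u'(x)^2 dx.
Compute u'(x) = -3*x**2 + 4*x + 1.
Then u(x)^2 = x**6 - 4*x**5 + 2*x**4 + 6*x**3 - 3*x**2 - 2*x + 1 and u'(x)^2 = 9*x**4 - 24*x**3 + 10*x**2 + 8*x + 1.
Integrate each monomial from 0 to 5 using ∫_0^5 c·x^n dx = c·5^(n+1)/(n+1):
  ∫_0^5 u(x)^2 dx = ∫_0^5 (x^6 - 4*x^5 + 2*x^4 + 6*x^3 - 3*x^2 - 2*x + 1) dx. Term by term:
    ∫_0^5 x^6 dx = 78125/7;  ∫_0^5 -4*x^5 dx = -31250/3;  ∫_0^5 2*x^4 dx = 1250;
    ∫_0^5 6*x^3 dx = 1875/2;  ∫_0^5 -3*x^2 dx = -125;  ∫_0^5 -2*x dx = -25;
    ∫_0^5 1 dx = 5.
  Sum: 78125/7 − 31250/3 + 1250 + 1875/2 − 125 − 25 + 5 = 117035/42.
  ∫_0^5 u'(x)^2 dx = ∫_0^5 (9*x^4 - 24*x^3 + 10*x^2 + 8*x + 1) dx. Term by term:
    ∫_0^5 9*x^4 dx = 5625;  ∫_0^5 -24*x^3 dx = -3750;  ∫_0^5 10*x^2 dx = 1250/3;
    ∫_0^5 8*x dx = 100;  ∫_0^5 1 dx = 5.
  Sum: 5625 − 3750 + 1250/3 + 100 + 5 = 7190/3.
Adding: ||u||_{H^1}^2 = 117035/42 + 7190/3 = 72565/14.


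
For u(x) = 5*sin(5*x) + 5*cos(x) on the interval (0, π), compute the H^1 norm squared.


||u||_{H^1(0,π)}^2 = 350*π

u'(x) = -5*sin(x) + 25*cos(5*x).
Expand u² and (u')² and integrate term by term on (0, π), using: for integers n ≥ 1, ∫_0^π sin²(nx) dx = ∫_0^π cos²(nx) dx = π/2; for n ≠ n', ∫_0^π sin(nx)sin(n'x) dx = ∫_0^π cos(nx)cos(n'x) dx = 0; and by product-to-sum, ∫_0^π sin(nx)cos(n'x) dx = ½∫_0^π [sin((n+n')x) + sin((n−n')x)] dx, which is 0 when n+n' is even and 2n/(n²−n'²) when n+n' is odd (it need not vanish on (0, π)).
  u² squared terms: (5)²·∫cos(x)² dx = 25·π/2 = 25*π/2;  (5)²·∫sin(5x)² dx = 25·π/2 = 25*π/2.
  u² cross terms: 2·(5)·(5)·∫cos(x)·sin(5x) dx = 50·(0) = 0.
  So ∫_0^π u² dx = 25*π/2 + 25*π/2 + 0 = 25*π.
  (u')² squared terms: (-5)²·∫sin(x)² dx = 25·π/2 = 25*π/2;  (25)²·∫cos(5x)² dx = 625·π/2 = 625*π/2.
  (u')² cross terms: 2·(-5)·(25)·∫sin(x)·cos(5x) dx = -250·(0) = 0.
  So ∫_0^π (u')² dx = 25*π/2 + 625*π/2 + 0 = 325*π.
||u||_{H^1}^2 = (25*π) + (325*π) = 350*π.


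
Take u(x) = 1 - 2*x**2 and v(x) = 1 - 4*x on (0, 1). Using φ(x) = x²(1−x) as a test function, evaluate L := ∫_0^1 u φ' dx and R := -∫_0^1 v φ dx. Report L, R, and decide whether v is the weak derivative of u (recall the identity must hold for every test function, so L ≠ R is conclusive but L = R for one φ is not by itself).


LHS = 1/5, RHS = 7/60. No, v is not the weak derivative of u.

u(x) = 1 - 2*x**2, classical derivative u'(x) = -4*x.
φ(x) = x²(1−x), so φ'(x) = x*(2 - 3*x).
Note φ(0) = φ(1) = 0, so the boundary term u·φ vanishes.
LHS = ∫_0^1 u(x) φ'(x) dx = ∫_0^1 (6*x^4 - 4*x^3 - 3*x^2 + 2*x) dx. Term by term:
  ∫_0^1 6*x^4 dx = 6/5;  ∫_0^1 -4*x^3 dx = -1;  ∫_0^1 -3*x^2 dx = -1;
  ∫_0^1 2*x dx = 1.
Sum: 6/5 − 1 − 1 + 1 = 1/5.
So LHS = 1/5.
∫_0^1 v(x) φ(x) dx = ∫_0^1 (4*x^4 - 5*x^3 + x^2) dx. Term by term:
  ∫_0^1 4*x^4 dx = 4/5;  ∫_0^1 -5*x^3 dx = -5/4;  ∫_0^1 x^2 dx = 1/3.
Sum: 4/5 − 5/4 + 1/3 = -7/60.
So RHS = -∫_0^1 v(x) φ(x) dx = 7/60.
LHS − RHS = 1/12 ≠ 0, so the identity fails.
(For a valid weak derivative the identity must hold for EVERY test function, in particular this one. The failure shows v is NOT the weak derivative of u.)
Correct weak derivative would be u'(x) = -4*x.


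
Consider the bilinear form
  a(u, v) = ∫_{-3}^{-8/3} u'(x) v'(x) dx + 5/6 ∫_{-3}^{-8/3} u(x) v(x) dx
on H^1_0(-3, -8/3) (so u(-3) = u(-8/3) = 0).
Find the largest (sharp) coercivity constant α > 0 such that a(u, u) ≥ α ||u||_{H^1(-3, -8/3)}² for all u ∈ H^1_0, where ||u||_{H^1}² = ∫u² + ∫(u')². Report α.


α = (5 + 54*π^2)/(6*(1 + 9*π^2))

Coercivity of a(·,·) on H^1_0(-3, -8/3) means a(u, u) ≥ α ||u||_{H^1}² for every u ∈ H^1_0.
The interval has length L = 1/3, and Poincaré/coercivity depend only on L. Here a(u, u) = ∫(u')² + (5/6)·∫u².
Here 0 < c = 5/6 < 1. The condition a(u,u) ≥ α||u||_{H^1}² reads (1−α)∫(u')² ≥ (α−c)∫u². Any admissible α is ≤ 1 (rapidly oscillating u have ∫u²/∫(u')² → 0), and α = 1 would force 0 ≥ (1−c)∫u², impossible since c < 1; so 1−α > 0. By the sharp Poincaré inequality on H^1_0 of an interval of length L, ∫(u')² ≥ (π/L)²∫u² with equality for the first sine mode sin(π(x−x₀)/L) (x₀ the left endpoint), so the inequality holds for all u iff (1−α)(π/L)² ≥ α − c, i.e. α ≤ ((π/L)² + c)/((π/L)² + 1) = (1 + c(L/π)²)/(1 + (L/π)²). With (π/L)² = 9*π^2 and c = 5/6, the largest admissible constant is α = ((π/L)² + c)/((π/L)² + 1).
Simplifying, α = (5 + 54*π^2)/(6*(1 + 9*π^2)).


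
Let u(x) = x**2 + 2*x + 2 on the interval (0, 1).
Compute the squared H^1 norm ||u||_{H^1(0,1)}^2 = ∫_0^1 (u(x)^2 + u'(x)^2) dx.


||u||_{H^1}^2 = 106/5

The H^1 norm (squared) on an interval (0, L) is
  ||u||_{H^1}^2 = ∫_0^L u(x)^2 dx + ∫_0^L u'(x)^2 dx.
Compute u'(x) = 2*x + 2.
Then u(x)^2 = x**4 + 4*x**3 + 8*x**2 + 8*x + 4 and u'(x)^2 = 4*x**2 + 8*x + 4.
Integrate each monomial from 0 to 1 using ∫_0^1 c·x^n dx = c·1^(n+1)/(n+1):
  ∫_0^1 u(x)^2 dx = ∫_0^1 (x^4 + 4*x^3 + 8*x^2 + 8*x + 4) dx. Term by term:
    ∫_0^1 x^4 dx = 1/5;  ∫_0^1 4*x^3 dx = 1;  ∫_0^1 8*x^2 dx = 8/3;
    ∫_0^1 8*x dx = 4;  ∫_0^1 4 dx = 4.
  Sum: 1/5 + 1 + 8/3 + 4 + 4 = 178/15.
  ∫_0^1 u'(x)^2 dx = ∫_0^1 (4*x^2 + 8*x + 4) dx. Term by term:
    ∫_0^1 4*x^2 dx = 4/3;  ∫_0^1 8*x dx = 4;  ∫_0^1 4 dx = 4.
  Sum: 4/3 + 4 + 4 = 28/3.
Adding: ||u||_{H^1}^2 = 178/15 + 28/3 = 106/5.


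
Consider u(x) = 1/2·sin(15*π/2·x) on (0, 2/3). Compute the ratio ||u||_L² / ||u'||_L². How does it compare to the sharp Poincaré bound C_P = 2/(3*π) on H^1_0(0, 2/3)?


||u||_L² / ||u'||_L² = 2/(15*π) < C_P = 2/(3*π).

u(x) = 1/2·sin(15*π/2·x), so u'(x) = 15*π*cos(15*π*x/2)/4.
Writing u(x) = A·sin(kπx/L) with A = 1/2 and k = 5, use ∫_0^L sin²(kπx/L) dx = L/2 and ∫_0^L cos²(kπx/L) dx = L/2.
u² = 1/4·sin²(15*π/2·x) and (u')² = 225*π^2/16·cos²(15*π/2·x), and each of sin², cos² integrates to L/2 = 1/3 over (0, 2/3).
∫_0^2/3 u² dx = 1/12, so ||u||_L² = sqrt(3)/6.
∫_0^2/3 (u')² dx = 75*π^2/16, so ||u'||_L² = 5*sqrt(3)*π/4.
Ratio ||u||_L² / ||u'||_L² = 2/(15*π).
Sharp Poincaré constant on H^1_0(0, 2/3) is C_P = L/π = 2/(3*π), achieved by sin(3*π/2·x).
This is the k = 5 harmonic; the ratio L/(kπ) is strictly less than C_P = L/π, consistent with the sharp inequality ||u||_L² ≤ C_P ||u'||_L².
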